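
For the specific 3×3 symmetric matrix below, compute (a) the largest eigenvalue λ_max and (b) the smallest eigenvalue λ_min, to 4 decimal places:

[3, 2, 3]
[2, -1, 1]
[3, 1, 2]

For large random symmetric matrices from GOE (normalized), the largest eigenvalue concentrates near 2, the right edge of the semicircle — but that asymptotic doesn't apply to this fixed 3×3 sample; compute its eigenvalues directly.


Since M is real symmetric, all three eigenvalues are real; they are the roots of det(λI − M) = λ³ − (tr M) λ² + s λ − det M, where s is the sum of the principal 2×2 minors.
tr M = 3 + (-1) + 2 = 4.
s = (3·(-1) − 2²) + (3·2 − 3²) + ((-1)·2 − 1²) = -7 + (-3) + (-3) = -13.
det M (expand along row 1) = 3·(-3) − 2·1 + 3·5 = 4.
Characteristic polynomial: λ³ − 4λ² − 13λ − 4 = 0.
Substitute λ = y + (tr M)/3 = y + 1.333333 to remove the quadratic term: y³ + p·y + q = 0 with p = s − (tr M)²/3 = -18.333333 and q = −2(tr M)³/27 + (tr M)·s/3 − det M = -26.074074.
Three real roots ⇒ use the trigonometric (Viète) form: r = 2√(−p/3) = 4.944132, φ = arccos(3q/(p·r)) = arccos(0.862976) = 0.529666 rad.
y_k = r·cos(φ/3 − 2πk/3) for k = 0, 1, 2 gives y = 4.867274, -1.681593, -3.185680.
λ_k = y_k + 1.333333 gives λ = 6.2006, -0.3483, -1.8523 (check: the sum is 4.0000 = tr M).

Hence λ_max = 6.2006 and λ_min = -1.8523.


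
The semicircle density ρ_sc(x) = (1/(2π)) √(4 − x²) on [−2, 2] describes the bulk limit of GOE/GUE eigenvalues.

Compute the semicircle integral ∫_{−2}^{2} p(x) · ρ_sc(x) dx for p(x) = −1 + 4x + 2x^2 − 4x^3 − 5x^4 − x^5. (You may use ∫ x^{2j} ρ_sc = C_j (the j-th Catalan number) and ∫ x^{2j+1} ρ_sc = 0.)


Write p(x) = Σ a_i x^i, split into monomials and integrate each against ρ_sc separately.
Using ∫ x^{2j} ρ_sc = C_j = (1/(j+1)) C(2j, j) (Catalan numbers) and ∫ x^{2j+1} ρ_sc = 0 (odd monomials vanish by symmetry):
  i = 0 (even): a_0 · C_{0} = -1 · 1 = -1
  i = 1 (odd): ∫ x^1 ρ_sc = 0 (vanishes)
  i = 2 (even): a_2 · C_{1} = 2 · 1 = 2
  i = 3 (odd): ∫ x^3 ρ_sc = 0 (vanishes)
  i = 4 (even): a_4 · C_{2} = -5 · 2 = -10
  i = 5 (odd): ∫ x^5 ρ_sc = 0 (vanishes)

Summing the contributions: ∫_{−2}^{2} p(x) ρ_sc(x) dx = (-1) + 2 + (-10) = -9.


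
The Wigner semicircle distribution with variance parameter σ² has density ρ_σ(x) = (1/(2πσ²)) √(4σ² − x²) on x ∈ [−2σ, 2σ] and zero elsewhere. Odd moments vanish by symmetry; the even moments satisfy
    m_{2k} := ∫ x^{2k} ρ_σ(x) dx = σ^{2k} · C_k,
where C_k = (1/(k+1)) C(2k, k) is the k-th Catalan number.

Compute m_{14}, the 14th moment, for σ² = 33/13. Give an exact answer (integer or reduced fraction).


By the scaled semicircle moment identity, m_{2k} = σ^{2k} · C_k with k = 7.
C_7 = (1/(k+1)) · C(2k, k) = (1/8) · C(14, 7) = (1/8) · 3432 = 429.
σ^{2k} = (σ²)^k = (33/13)^7 = 42618442977/62748517.

Therefore m_{14} = σ^{14} · C_7 = (42618442977/62748517) · 429 = 1406408618241/4826809.


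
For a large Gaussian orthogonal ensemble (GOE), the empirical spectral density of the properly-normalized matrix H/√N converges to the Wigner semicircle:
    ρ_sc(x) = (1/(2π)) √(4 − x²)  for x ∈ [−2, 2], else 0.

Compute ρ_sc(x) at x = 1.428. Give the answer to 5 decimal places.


ρ_sc(x) = (1/(2π)) √(4 − x²). With x = 1.428:
  4 − x² = 4 − (1.428)² = 4 − 2.039184 = 1.960816.
  √(4 − x²) = 1.400291.
  1/(2π) = 0.159155.
  ρ_sc(1.428) = 0.159155 · 1.400291 = 0.222863.

Rounded to 5 decimal places: ρ_sc(1.428) ≈ 0.22286.


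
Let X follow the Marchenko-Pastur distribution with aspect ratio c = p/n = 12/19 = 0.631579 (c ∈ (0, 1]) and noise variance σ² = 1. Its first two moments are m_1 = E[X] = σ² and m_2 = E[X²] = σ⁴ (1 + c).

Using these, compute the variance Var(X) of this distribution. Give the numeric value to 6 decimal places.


m_1 = E[X] = σ² = 1, so m_1² = 1.
m_2 = E[X²] = σ⁴ (1 + c) = 1 · (1 + 0.631579) = 1 · 1.631579 = 1.631579.
(Note m_2 − m_1² simplifies to c · σ⁴ = 0.631579 · 1.)

Var(X) = m_2 − m_1² = 1.631579 − 1 = 0.631579.


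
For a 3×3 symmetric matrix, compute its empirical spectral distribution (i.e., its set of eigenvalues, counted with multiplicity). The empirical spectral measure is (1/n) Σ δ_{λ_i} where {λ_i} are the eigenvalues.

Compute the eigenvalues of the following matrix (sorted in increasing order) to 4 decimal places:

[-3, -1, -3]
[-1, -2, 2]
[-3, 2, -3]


Since M is real symmetric, all three eigenvalues are real; they are the roots of det(λI − M) = λ³ − (tr M) λ² + s λ − det M, where s is the sum of the principal 2×2 minors.
tr M = -3 + (-2) + (-3) = -8.
s = ((-3)·(-2) − (-1)²) + ((-3)·(-3) − (-3)²) + ((-2)·(-3) − 2²) = 5 + 0 + 2 = 7.
det M (expand along row 1) = (-3)·2 − (-1)·9 + (-3)·(-8) = 27.
Characteristic polynomial: λ³ + 8λ² + 7λ − 27 = 0.
Substitute λ = y + (tr M)/3 = y − 2.666667 to remove the quadratic term: y³ + p·y + q = 0 with p = s − (tr M)²/3 = -14.333333 and q = −2(tr M)³/27 + (tr M)·s/3 − det M = -7.740741.
Three real roots ⇒ use the trigonometric (Viète) form: r = 2√(−p/3) = 4.371626, φ = arccos(3q/(p·r)) = arccos(0.370607) = 1.191134 rad.
y_k = r·cos(φ/3 − 2πk/3) for k = 0, 1, 2 gives y = 4.031548, -0.551772, -3.479776.
λ_k = y_k − 2.666667 gives λ = 1.3649, -3.2184, -6.1464 (check: the sum is -8.0000 = tr M).

Eigenvalues sorted in increasing order: [-6.1464, -3.2184, 1.3649].


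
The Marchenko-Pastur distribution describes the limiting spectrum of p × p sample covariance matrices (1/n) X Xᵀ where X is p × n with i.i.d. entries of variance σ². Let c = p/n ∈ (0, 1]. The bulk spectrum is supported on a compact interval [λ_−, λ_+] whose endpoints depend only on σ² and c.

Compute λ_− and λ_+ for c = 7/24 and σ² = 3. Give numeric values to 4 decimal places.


c = 7/24 = 0.291667; √c = 0.540062.
λ_− = σ² (1 − √c)² = 3 · (1 − 0.540062)² = 3 · (0.459938)² = 0.634630.
λ_+ = σ² (1 + √c)² = 3 · (1 + 0.540062)² = 3 · (1.540062)² = 7.115370.

Rounded to 4 decimal places: λ_− ≈ 0.6346, λ_+ ≈ 7.1154.


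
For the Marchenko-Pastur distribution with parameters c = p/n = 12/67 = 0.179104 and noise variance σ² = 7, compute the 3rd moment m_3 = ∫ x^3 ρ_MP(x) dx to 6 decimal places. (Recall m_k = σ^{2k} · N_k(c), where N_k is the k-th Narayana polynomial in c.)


E[X³] = σ⁶ (1 + 3c + c²) (third MP moment). With σ² = 7 (so σ⁶ = 343) and c = 12/67 = 0.179104: E[X³] = 343 · (1 + 3·0.179104 + (0.179104)²) = 343 · 1.569392.

So E[X^3] = 538.301403.


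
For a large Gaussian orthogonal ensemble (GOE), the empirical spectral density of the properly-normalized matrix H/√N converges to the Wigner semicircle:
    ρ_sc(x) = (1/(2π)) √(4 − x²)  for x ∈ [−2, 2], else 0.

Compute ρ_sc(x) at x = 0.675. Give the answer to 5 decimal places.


ρ_sc(x) = (1/(2π)) √(4 − x²). With x = 0.675:
  4 − x² = 4 − (0.675)² = 4 − 0.455625 = 3.544375.
  √(4 − x²) = 1.882651.
  1/(2π) = 0.159155.
  ρ_sc(0.675) = 0.159155 · 1.882651 = 0.299633.

Rounded to 5 decimal places: ρ_sc(0.675) ≈ 0.29963.


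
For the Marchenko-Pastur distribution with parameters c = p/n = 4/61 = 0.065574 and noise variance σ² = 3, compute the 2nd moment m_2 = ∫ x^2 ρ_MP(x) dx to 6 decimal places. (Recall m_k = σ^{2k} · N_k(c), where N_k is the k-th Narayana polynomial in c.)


E[X²] = σ⁴ (1 + c) (second MP moment). With σ² = 3 (so σ⁴ = 9) and c = 4/61 = 0.065574: E[X²] = 9 · (1 + 0.065574) = 9 · 1.065574.

So E[X^2] = 9.590164.


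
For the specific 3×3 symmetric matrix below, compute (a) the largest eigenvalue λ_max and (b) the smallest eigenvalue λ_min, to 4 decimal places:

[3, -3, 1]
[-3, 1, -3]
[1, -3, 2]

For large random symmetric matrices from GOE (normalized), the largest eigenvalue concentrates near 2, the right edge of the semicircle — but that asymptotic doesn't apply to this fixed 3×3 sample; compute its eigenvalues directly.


Since M is real symmetric, all three eigenvalues are real; they are the roots of det(λI − M) = λ³ − (tr M) λ² + s λ − det M, where s is the sum of the principal 2×2 minors.
tr M = 3 + 1 + 2 = 6.
s = (3·1 − (-3)²) + (3·2 − 1²) + (1·2 − (-3)²) = -6 + 5 + (-7) = -8.
det M (expand along row 1) = 3·(-7) − (-3)·(-3) + 1·8 = -22.
Characteristic polynomial: λ³ − 6λ² − 8λ + 22 = 0.
Substitute λ = y + (tr M)/3 = y + 2.000000 to remove the quadratic term: y³ + p·y + q = 0 with p = s − (tr M)²/3 = -20.000000 and q = −2(tr M)³/27 + (tr M)·s/3 − det M = -10.000000.
Three real roots ⇒ use the trigonometric (Viète) form: r = 2√(−p/3) = 5.163978, φ = arccos(3q/(p·r)) = arccos(0.290474) = 1.276074 rad.
y_k = r·cos(φ/3 − 2πk/3) for k = 0, 1, 2 gives y = 4.703821, -0.506497, -4.197324.
λ_k = y_k + 2.000000 gives λ = 6.7038, 1.4935, -2.1973 (check: the sum is 6.0000 = tr M).

Hence λ_max = 6.7038 and λ_min = -2.1973.


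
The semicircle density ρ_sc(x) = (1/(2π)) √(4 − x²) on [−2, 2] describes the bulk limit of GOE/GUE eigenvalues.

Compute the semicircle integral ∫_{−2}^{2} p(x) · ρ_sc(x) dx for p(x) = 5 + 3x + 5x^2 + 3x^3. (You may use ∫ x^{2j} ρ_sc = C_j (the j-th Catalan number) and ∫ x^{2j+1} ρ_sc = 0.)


Write p(x) = Σ a_i x^i, split into monomials and integrate each against ρ_sc separately.
Using ∫ x^{2j} ρ_sc = C_j = (1/(j+1)) C(2j, j) (Catalan numbers) and ∫ x^{2j+1} ρ_sc = 0 (odd monomials vanish by symmetry):
  i = 0 (even): a_0 · C_{0} = 5 · 1 = 5
  i = 1 (odd): ∫ x^1 ρ_sc = 0 (vanishes)
  i = 2 (even): a_2 · C_{1} = 5 · 1 = 5
  i = 3 (odd): ∫ x^3 ρ_sc = 0 (vanishes)

Summing the contributions: ∫_{−2}^{2} p(x) ρ_sc(x) dx = 5 + 5 = 10.


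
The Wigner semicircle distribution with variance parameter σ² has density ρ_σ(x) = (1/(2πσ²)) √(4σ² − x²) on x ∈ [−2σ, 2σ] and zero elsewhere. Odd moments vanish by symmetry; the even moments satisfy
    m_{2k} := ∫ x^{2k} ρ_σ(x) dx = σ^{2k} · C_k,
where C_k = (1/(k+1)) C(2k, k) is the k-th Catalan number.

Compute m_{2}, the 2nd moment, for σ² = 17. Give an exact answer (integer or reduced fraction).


By the scaled semicircle moment identity, m_{2k} = σ^{2k} · C_k with k = 1.
C_1 = (1/(k+1)) · C(2k, k) = (1/2) · C(2, 1) = (1/2) · 2 = 1.
σ^{2k} = (σ²)^k = (17)^1 = 17.

Therefore m_{2} = σ^{2} · C_1 = 17 · 1 = 17.


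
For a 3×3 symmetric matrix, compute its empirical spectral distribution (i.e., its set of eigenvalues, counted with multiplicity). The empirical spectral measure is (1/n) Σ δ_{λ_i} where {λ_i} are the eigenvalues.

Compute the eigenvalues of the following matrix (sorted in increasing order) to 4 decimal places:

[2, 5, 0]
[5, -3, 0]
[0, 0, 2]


Since M is real symmetric, all three eigenvalues are real; they are the roots of det(λI − M) = λ³ − (tr M) λ² + s λ − det M, where s is the sum of the principal 2×2 minors.
tr M = 2 + (-3) + 2 = 1.
s = (2·(-3) − 5²) + (2·2 − 0²) + ((-3)·2 − 0²) = -31 + 4 + (-6) = -33.
det M (expand along row 1) = 2·(-6) − 5·10 + 0·0 = -62.
Characteristic polynomial: λ³ − λ² − 33λ + 62 = 0.
Substitute λ = y + (tr M)/3 = y + 0.333333 to remove the quadratic term: y³ + p·y + q = 0 with p = s − (tr M)²/3 = -33.333333 and q = −2(tr M)³/27 + (tr M)·s/3 − det M = 50.925926.
Three real roots ⇒ use the trigonometric (Viète) form: r = 2√(−p/3) = 6.666667, φ = arccos(3q/(p·r)) = arccos(-0.687500) = 2.328837 rad.
y_k = r·cos(φ/3 − 2πk/3) for k = 0, 1, 2 gives y = 4.756837, 1.666667, -6.423503.
λ_k = y_k + 0.333333 gives λ = 5.0902, 2.0000, -6.0902 (check: the sum is 1.0000 = tr M).

Eigenvalues sorted in increasing order: [-6.0902, 2.0000, 5.0902].


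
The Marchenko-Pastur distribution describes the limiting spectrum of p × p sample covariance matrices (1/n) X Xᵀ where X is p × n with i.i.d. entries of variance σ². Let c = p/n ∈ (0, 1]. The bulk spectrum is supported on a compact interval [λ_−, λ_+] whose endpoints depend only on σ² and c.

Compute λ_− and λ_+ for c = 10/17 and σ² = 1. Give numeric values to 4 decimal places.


c = 10/17 = 0.588235; √c = 0.766965.
λ_− = σ² (1 − √c)² = 1 · (1 − 0.766965)² = 1 · (0.233035)² = 0.054305.
λ_+ = σ² (1 + √c)² = 1 · (1 + 0.766965)² = 1 · (1.766965)² = 3.122165.

Rounded to 4 decimal places: λ_− ≈ 0.0543, λ_+ ≈ 3.1222.


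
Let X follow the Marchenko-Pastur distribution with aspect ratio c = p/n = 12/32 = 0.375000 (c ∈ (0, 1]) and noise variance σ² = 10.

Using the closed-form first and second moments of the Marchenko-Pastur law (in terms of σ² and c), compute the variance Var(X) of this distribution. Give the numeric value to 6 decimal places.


Recall the MP moments m_1 = E[X] = σ² and m_2 = E[X²] = σ⁴ (1 + c).
m_1 = E[X] = σ² = 10, so m_1² = 100.
m_2 = E[X²] = σ⁴ (1 + c) = 100 · (1 + 0.375000) = 100 · 1.375000 = 137.500000.
(Note m_2 − m_1² simplifies to c · σ⁴ = 0.375000 · 100.)

Var(X) = m_2 − m_1² = 137.500000 − 100 = 37.500000.


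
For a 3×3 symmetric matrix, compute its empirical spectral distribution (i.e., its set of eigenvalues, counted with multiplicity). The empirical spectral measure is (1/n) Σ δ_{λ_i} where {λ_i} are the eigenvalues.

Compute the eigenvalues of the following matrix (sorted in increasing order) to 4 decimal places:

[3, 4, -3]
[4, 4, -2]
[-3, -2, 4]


Since M is real symmetric, all three eigenvalues are real; they are the roots of det(λI − M) = λ³ − (tr M) λ² + s λ − det M, where s is the sum of the principal 2×2 minors.
tr M = 3 + 4 + 4 = 11.
s = (3·4 − 4²) + (3·4 − (-3)²) + (4·4 − (-2)²) = -4 + 3 + 12 = 11.
det M (expand along row 1) = 3·12 − 4·10 + (-3)·4 = -16.
Characteristic polynomial: λ³ − 11λ² + 11λ + 16 = 0.
Substitute λ = y + (tr M)/3 = y + 3.666667 to remove the quadratic term: y³ + p·y + q = 0 with p = s − (tr M)²/3 = -29.333333 and q = −2(tr M)³/27 + (tr M)·s/3 − det M = -42.259259.
Three real roots ⇒ use the trigonometric (Viète) form: r = 2√(−p/3) = 6.253888, φ = arccos(3q/(p·r)) = arccos(0.691085) = 0.807807 rad.
y_k = r·cos(φ/3 − 2πk/3) for k = 0, 1, 2 gives y = 6.028533, -1.573459, -4.455074.
λ_k = y_k + 3.666667 gives λ = 9.6952, 2.0932, -0.7884 (check: the sum is 11.0000 = tr M).

Eigenvalues sorted in increasing order: [-0.7884, 2.0932, 9.6952].


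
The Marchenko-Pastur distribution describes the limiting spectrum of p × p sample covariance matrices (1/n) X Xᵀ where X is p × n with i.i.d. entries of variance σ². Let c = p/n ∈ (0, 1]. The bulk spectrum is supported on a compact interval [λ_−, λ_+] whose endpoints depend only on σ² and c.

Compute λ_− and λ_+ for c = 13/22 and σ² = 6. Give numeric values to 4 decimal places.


c = 13/22 = 0.590909; √c = 0.768706.
λ_− = σ² (1 − √c)² = 6 · (1 − 0.768706)² = 6 · (0.231294)² = 0.320981.
λ_+ = σ² (1 + √c)² = 6 · (1 + 0.768706)² = 6 · (1.768706)² = 18.769928.

Rounded to 4 decimal places: λ_− ≈ 0.3210, λ_+ ≈ 18.7699.


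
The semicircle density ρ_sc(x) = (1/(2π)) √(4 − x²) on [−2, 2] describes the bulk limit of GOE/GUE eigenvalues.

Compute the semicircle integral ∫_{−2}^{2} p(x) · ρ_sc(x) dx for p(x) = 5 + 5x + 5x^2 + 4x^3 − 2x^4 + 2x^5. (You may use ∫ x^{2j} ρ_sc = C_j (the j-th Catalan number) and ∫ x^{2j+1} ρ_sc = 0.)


Write p(x) = Σ a_i x^i, split into monomials and integrate each against ρ_sc separately.
Using ∫ x^{2j} ρ_sc = C_j = (1/(j+1)) C(2j, j) (Catalan numbers) and ∫ x^{2j+1} ρ_sc = 0 (odd monomials vanish by symmetry):
  i = 0 (even): a_0 · C_{0} = 5 · 1 = 5
  i = 1 (odd): ∫ x^1 ρ_sc = 0 (vanishes)
  i = 2 (even): a_2 · C_{1} = 5 · 1 = 5
  i = 3 (odd): ∫ x^3 ρ_sc = 0 (vanishes)
  i = 4 (even): a_4 · C_{2} = -2 · 2 = -4
  i = 5 (odd): ∫ x^5 ρ_sc = 0 (vanishes)

Summing the contributions: ∫_{−2}^{2} p(x) ρ_sc(x) dx = 5 + 5 + (-4) = 6.


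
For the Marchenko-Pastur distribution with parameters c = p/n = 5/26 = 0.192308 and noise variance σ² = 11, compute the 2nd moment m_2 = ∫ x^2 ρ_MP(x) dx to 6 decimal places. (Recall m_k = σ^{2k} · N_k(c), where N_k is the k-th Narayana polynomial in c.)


E[X²] = σ⁴ (1 + c) (second MP moment). With σ² = 11 (so σ⁴ = 121) and c = 5/26 = 0.192308: E[X²] = 121 · (1 + 0.192308) = 121 · 1.192308.

So E[X^2] = 144.269231.


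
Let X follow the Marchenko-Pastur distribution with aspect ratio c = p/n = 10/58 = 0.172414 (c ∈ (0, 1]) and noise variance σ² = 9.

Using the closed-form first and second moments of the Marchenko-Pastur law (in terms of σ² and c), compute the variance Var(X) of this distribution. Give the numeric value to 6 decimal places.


Recall the MP moments m_1 = E[X] = σ² and m_2 = E[X²] = σ⁴ (1 + c).
m_1 = E[X] = σ² = 9, so m_1² = 81.
m_2 = E[X²] = σ⁴ (1 + c) = 81 · (1 + 0.172414) = 81 · 1.172414 = 94.965517.
(Note m_2 − m_1² simplifies to c · σ⁴ = 0.172414 · 81.)

Var(X) = m_2 − m_1² = 94.965517 − 81 = 13.965517.


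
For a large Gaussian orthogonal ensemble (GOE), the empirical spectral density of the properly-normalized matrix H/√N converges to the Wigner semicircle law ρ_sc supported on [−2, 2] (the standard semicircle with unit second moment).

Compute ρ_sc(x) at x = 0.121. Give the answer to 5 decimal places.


ρ_sc(x) = (1/(2π)) √(4 − x²). With x = 0.121:
  4 − x² = 4 − (0.121)² = 4 − 0.014641 = 3.985359.
  √(4 − x²) = 1.996336.
  1/(2π) = 0.159155.
  ρ_sc(0.121) = 0.159155 · 1.996336 = 0.317727.

Rounded to 5 decimal places: ρ_sc(0.121) ≈ 0.31773.


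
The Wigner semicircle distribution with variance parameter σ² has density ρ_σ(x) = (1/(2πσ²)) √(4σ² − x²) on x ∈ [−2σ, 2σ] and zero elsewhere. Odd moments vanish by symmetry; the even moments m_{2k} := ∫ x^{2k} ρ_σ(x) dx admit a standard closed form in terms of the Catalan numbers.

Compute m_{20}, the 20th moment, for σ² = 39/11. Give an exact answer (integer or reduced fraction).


By the scaled semicircle moment identity, m_{2k} = σ^{2k} · C_k with k = 10.
C_10 = (1/(k+1)) · C(2k, k) = (1/11) · C(20, 10) = (1/11) · 184756 = 16796.
σ^{2k} = (σ²)^k = (39/11)^10 = 8140406085191601/25937424601.

Therefore m_{20} = σ^{20} · C_10 = (8140406085191601/25937424601) · 16796 = 136726260606878130396/25937424601.


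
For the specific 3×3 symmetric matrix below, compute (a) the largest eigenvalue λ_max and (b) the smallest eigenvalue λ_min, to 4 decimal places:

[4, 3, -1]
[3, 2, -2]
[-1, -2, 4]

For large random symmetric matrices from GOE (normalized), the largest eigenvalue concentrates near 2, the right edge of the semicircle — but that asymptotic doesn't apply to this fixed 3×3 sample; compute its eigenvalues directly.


Since M is real symmetric, all three eigenvalues are real; they are the roots of det(λI − M) = λ³ − (tr M) λ² + s λ − det M, where s is the sum of the principal 2×2 minors.
tr M = 4 + 2 + 4 = 10.
s = (4·2 − 3²) + (4·4 − (-1)²) + (2·4 − (-2)²) = -1 + 15 + 4 = 18.
det M (expand along row 1) = 4·4 − 3·10 + (-1)·(-4) = -10.
Characteristic polynomial: λ³ − 10λ² + 18λ + 10 = 0.
Substitute λ = y + (tr M)/3 = y + 3.333333 to remove the quadratic term: y³ + p·y + q = 0 with p = s − (tr M)²/3 = -15.333333 and q = −2(tr M)³/27 + (tr M)·s/3 − det M = -4.074074.
Three real roots ⇒ use the trigonometric (Viète) form: r = 2√(−p/3) = 4.521553, φ = arccos(3q/(p·r)) = arccos(0.176289) = 1.393581 rad.
y_k = r·cos(φ/3 − 2πk/3) for k = 0, 1, 2 gives y = 4.042421, -0.266941, -3.775480.
λ_k = y_k + 3.333333 gives λ = 7.3758, 3.0664, -0.4421 (check: the sum is 10.0000 = tr M).

Hence λ_max = 7.3758 and λ_min = -0.4421.


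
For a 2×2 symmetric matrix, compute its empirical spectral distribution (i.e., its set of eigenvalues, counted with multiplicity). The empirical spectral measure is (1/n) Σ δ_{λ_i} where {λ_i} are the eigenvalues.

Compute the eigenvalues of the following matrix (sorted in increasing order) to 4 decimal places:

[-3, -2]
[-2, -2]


Since M is real symmetric, both eigenvalues are real; they are the roots of det(λI − M) = λ² − (tr M) λ + det M.
tr M = -3 + (-2) = -5.
det M = (-3)·(-2) − (-2)² = 6 − 4 = 2.
Characteristic polynomial: λ² + 5λ + 2 = 0.
Discriminant Δ = (tr M)² − 4·det M = 25 − 8 = 17; √Δ = 4.123106.
λ = (tr M ± √Δ)/2 = (-5 ± 4.123106)/2, giving (tr M − √Δ)/2 = -4.5616 and (tr M + √Δ)/2 = -0.4384.

Eigenvalues sorted in increasing order: [-4.5616, -0.4384].


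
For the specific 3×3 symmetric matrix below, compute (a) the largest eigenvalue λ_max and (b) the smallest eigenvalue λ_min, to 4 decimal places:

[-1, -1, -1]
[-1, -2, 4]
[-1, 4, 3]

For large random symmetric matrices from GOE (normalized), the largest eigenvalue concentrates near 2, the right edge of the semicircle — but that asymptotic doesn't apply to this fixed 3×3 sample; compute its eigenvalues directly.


Since M is real symmetric, all three eigenvalues are real; they are the roots of det(λI − M) = λ³ − (tr M) λ² + s λ − det M, where s is the sum of the principal 2×2 minors.
tr M = -1 + (-2) + 3 = 0.
s = ((-1)·(-2) − (-1)²) + ((-1)·3 − (-1)²) + ((-2)·3 − 4²) = 1 + (-4) + (-22) = -25.
det M (expand along row 1) = (-1)·(-22) − (-1)·1 + (-1)·(-6) = 29.
Characteristic polynomial: λ³ − 25λ − 29 = 0.
Substitute λ = y + (tr M)/3 = y + 0.000000 to remove the quadratic term: y³ + p·y + q = 0 with p = s − (tr M)²/3 = -25.000000 and q = −2(tr M)³/27 + (tr M)·s/3 − det M = -29.000000.
Three real roots ⇒ use the trigonometric (Viète) form: r = 2√(−p/3) = 5.773503, φ = arccos(3q/(p·r)) = arccos(0.602754) = 0.923849 rad.
y_k = r·cos(φ/3 − 2πk/3) for k = 0, 1, 2 gives y = 5.501900, -1.235424, -4.266477.
λ_k = y_k + 0.000000 gives λ = 5.5019, -1.2354, -4.2665 (check: the sum is 0.0000 = tr M).

Hence λ_max = 5.5019 and λ_min = -4.2665.


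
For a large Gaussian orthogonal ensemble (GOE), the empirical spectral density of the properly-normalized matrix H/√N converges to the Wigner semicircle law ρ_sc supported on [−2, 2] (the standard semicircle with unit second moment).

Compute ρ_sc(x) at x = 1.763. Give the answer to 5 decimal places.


ρ_sc(x) = (1/(2π)) √(4 − x²). With x = 1.763:
  4 − x² = 4 − (1.763)² = 4 − 3.108169 = 0.891831.
  √(4 − x²) = 0.944368.
  1/(2π) = 0.159155.
  ρ_sc(1.763) = 0.159155 · 0.944368 = 0.150301.

Rounded to 5 decimal places: ρ_sc(1.763) ≈ 0.15030.


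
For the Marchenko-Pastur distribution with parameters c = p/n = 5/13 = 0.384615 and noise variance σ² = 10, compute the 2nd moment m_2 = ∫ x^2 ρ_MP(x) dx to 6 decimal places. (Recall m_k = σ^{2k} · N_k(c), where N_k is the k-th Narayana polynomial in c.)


E[X²] = σ⁴ (1 + c) (second MP moment). With σ² = 10 (so σ⁴ = 100) and c = 5/13 = 0.384615: E[X²] = 100 · (1 + 0.384615) = 100 · 1.384615.

So E[X^2] = 138.461538.


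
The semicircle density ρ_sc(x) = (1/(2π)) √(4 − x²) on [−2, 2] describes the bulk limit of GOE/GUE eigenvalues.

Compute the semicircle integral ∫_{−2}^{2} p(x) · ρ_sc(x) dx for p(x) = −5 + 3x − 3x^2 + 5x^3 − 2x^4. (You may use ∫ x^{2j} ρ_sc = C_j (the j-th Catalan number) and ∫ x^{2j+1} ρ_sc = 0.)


Write p(x) = Σ a_i x^i, split into monomials and integrate each against ρ_sc separately.
Using ∫ x^{2j} ρ_sc = C_j = (1/(j+1)) C(2j, j) (Catalan numbers) and ∫ x^{2j+1} ρ_sc = 0 (odd monomials vanish by symmetry):
  i = 0 (even): a_0 · C_{0} = -5 · 1 = -5
  i = 1 (odd): ∫ x^1 ρ_sc = 0 (vanishes)
  i = 2 (even): a_2 · C_{1} = -3 · 1 = -3
  i = 3 (odd): ∫ x^3 ρ_sc = 0 (vanishes)
  i = 4 (even): a_4 · C_{2} = -2 · 2 = -4

Summing the contributions: ∫_{−2}^{2} p(x) ρ_sc(x) dx = (-5) + (-3) + (-4) = -12.


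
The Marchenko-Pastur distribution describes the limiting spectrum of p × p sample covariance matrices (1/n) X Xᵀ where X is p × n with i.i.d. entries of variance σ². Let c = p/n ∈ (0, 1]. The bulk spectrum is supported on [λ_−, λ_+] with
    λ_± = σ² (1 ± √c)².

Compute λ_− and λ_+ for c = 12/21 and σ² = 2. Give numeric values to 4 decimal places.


c = 12/21 = 0.571429; √c = 0.755929.
λ_− = σ² (1 − √c)² = 2 · (1 − 0.755929)² = 2 · (0.244071)² = 0.119141.
λ_+ = σ² (1 + √c)² = 2 · (1 + 0.755929)² = 2 · (1.755929)² = 6.166573.

Rounded to 4 decimal places: λ_− ≈ 0.1191, λ_+ ≈ 6.1666.


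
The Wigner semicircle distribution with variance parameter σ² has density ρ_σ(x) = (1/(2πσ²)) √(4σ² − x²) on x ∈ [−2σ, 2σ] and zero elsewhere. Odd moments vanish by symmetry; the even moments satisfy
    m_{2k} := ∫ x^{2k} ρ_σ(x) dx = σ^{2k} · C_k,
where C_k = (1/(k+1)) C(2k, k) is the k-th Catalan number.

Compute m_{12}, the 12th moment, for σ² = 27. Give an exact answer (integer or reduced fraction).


By the scaled semicircle moment identity, m_{2k} = σ^{2k} · C_k with k = 6.
C_6 = (1/(k+1)) · C(2k, k) = (1/7) · C(12, 6) = (1/7) · 924 = 132.
σ^{2k} = (σ²)^k = (27)^6 = 387420489.

Therefore m_{12} = σ^{12} · C_6 = 387420489 · 132 = 51139504548.


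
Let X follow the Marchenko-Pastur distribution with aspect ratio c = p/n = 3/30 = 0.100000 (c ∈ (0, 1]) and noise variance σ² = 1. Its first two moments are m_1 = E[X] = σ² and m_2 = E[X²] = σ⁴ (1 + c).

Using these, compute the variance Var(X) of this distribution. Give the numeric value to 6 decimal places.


m_1 = E[X] = σ² = 1, so m_1² = 1.
m_2 = E[X²] = σ⁴ (1 + c) = 1 · (1 + 0.100000) = 1 · 1.100000 = 1.100000.
(Note m_2 − m_1² simplifies to c · σ⁴ = 0.100000 · 1.)

Var(X) = m_2 − m_1² = 1.100000 − 1 = 0.100000.


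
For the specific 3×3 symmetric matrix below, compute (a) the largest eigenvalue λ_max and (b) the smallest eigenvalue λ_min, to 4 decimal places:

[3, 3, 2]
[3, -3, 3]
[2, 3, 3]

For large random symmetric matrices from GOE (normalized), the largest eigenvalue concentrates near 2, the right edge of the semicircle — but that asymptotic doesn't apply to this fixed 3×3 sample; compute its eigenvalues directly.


Since M is real symmetric, all three eigenvalues are real; they are the roots of det(λI − M) = λ³ − (tr M) λ² + s λ − det M, where s is the sum of the principal 2×2 minors.
tr M = 3 + (-3) + 3 = 3.
s = (3·(-3) − 3²) + (3·3 − 2²) + ((-3)·3 − 3²) = -18 + 5 + (-18) = -31.
det M (expand along row 1) = 3·(-18) − 3·3 + 2·15 = -33.
Characteristic polynomial: λ³ − 3λ² − 31λ + 33 = 0.
Substitute λ = y + (tr M)/3 = y + 1.000000 to remove the quadratic term: y³ + p·y + q = 0 with p = s − (tr M)²/3 = -34.000000 and q = −2(tr M)³/27 + (tr M)·s/3 − det M = 0.000000.
Three real roots ⇒ use the trigonometric (Viète) form: r = 2√(−p/3) = 6.733003, φ = arccos(3q/(p·r)) = arccos(0.000000) = 1.570796 rad.
y_k = r·cos(φ/3 − 2πk/3) for k = 0, 1, 2 gives y = 5.830952, 0.000000, -5.830952.
λ_k = y_k + 1.000000 gives λ = 6.8310, 1.0000, -4.8310 (check: the sum is 3.0000 = tr M).

Hence λ_max = 6.8310 and λ_min = -4.8310.


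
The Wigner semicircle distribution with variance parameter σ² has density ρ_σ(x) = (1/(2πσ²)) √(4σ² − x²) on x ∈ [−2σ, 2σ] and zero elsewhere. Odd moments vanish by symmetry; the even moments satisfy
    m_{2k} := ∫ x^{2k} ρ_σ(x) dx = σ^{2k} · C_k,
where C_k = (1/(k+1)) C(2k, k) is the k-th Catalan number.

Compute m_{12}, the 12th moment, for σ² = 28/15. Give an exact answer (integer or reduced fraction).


By the scaled semicircle moment identity, m_{2k} = σ^{2k} · C_k with k = 6.
C_6 = (1/(k+1)) · C(2k, k) = (1/7) · C(12, 6) = (1/7) · 924 = 132.
σ^{2k} = (σ²)^k = (28/15)^6 = 481890304/11390625.

Therefore m_{12} = σ^{12} · C_6 = (481890304/11390625) · 132 = 21203173376/3796875.


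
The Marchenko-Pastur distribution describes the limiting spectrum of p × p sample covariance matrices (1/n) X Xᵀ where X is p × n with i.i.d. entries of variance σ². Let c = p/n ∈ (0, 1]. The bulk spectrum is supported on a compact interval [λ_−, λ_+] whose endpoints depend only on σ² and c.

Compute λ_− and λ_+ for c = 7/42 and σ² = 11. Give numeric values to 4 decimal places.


c = 7/42 = 0.166667; √c = 0.408248.
λ_− = σ² (1 − √c)² = 11 · (1 − 0.408248)² = 11 · (0.591752)² = 3.851871.
λ_+ = σ² (1 + √c)² = 11 · (1 + 0.408248)² = 11 · (1.408248)² = 21.814796.

Rounded to 4 decimal places: λ_− ≈ 3.8519, λ_+ ≈ 21.8148.


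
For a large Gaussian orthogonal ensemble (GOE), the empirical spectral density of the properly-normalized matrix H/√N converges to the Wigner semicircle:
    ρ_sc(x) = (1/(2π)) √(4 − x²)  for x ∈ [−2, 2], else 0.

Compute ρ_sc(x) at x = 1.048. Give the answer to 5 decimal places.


ρ_sc(x) = (1/(2π)) √(4 − x²). With x = 1.048:
  4 − x² = 4 − (1.048)² = 4 − 1.098304 = 2.901696.
  √(4 − x²) = 1.703437.
  1/(2π) = 0.159155.
  ρ_sc(1.048) = 0.159155 · 1.703437 = 0.271110.

Rounded to 5 decimal places: ρ_sc(1.048) ≈ 0.27111.


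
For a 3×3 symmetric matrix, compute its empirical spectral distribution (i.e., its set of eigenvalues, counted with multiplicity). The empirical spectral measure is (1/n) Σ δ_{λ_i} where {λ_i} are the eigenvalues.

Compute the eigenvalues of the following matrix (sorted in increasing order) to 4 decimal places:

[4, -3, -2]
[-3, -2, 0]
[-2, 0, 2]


Since M is real symmetric, all three eigenvalues are real; they are the roots of det(λI − M) = λ³ − (tr M) λ² + s λ − det M, where s is the sum of the principal 2×2 minors.
tr M = 4 + (-2) + 2 = 4.
s = (4·(-2) − (-3)²) + (4·2 − (-2)²) + ((-2)·2 − 0²) = -17 + 4 + (-4) = -17.
det M (expand along row 1) = 4·(-4) − (-3)·(-6) + (-2)·(-4) = -26.
Characteristic polynomial: λ³ − 4λ² − 17λ + 26 = 0.
Substitute λ = y + (tr M)/3 = y + 1.333333 to remove the quadratic term: y³ + p·y + q = 0 with p = s − (tr M)²/3 = -22.333333 and q = −2(tr M)³/27 + (tr M)·s/3 − det M = -1.407407.
Three real roots ⇒ use the trigonometric (Viète) form: r = 2√(−p/3) = 5.456902, φ = arccos(3q/(p·r)) = arccos(0.034645) = 1.536144 rad.
y_k = r·cos(φ/3 − 2πk/3) for k = 0, 1, 2 gives y = 4.757015, -0.063029, -4.693986.
λ_k = y_k + 1.333333 gives λ = 6.0903, 1.2703, -3.3607 (check: the sum is 4.0000 = tr M).

Eigenvalues sorted in increasing order: [-3.3607, 1.2703, 6.0903].


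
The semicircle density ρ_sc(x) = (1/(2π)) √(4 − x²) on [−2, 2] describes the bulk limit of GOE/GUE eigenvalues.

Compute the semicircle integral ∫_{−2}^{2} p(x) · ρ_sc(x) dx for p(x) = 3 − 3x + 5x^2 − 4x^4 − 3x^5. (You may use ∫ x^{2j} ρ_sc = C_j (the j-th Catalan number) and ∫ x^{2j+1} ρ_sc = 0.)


Write p(x) = Σ a_i x^i, split into monomials and integrate each against ρ_sc separately.
Using ∫ x^{2j} ρ_sc = C_j = (1/(j+1)) C(2j, j) (Catalan numbers) and ∫ x^{2j+1} ρ_sc = 0 (odd monomials vanish by symmetry):
  i = 0 (even): a_0 · C_{0} = 3 · 1 = 3
  i = 1 (odd): ∫ x^1 ρ_sc = 0 (vanishes)
  i = 2 (even): a_2 · C_{1} = 5 · 1 = 5
  i = 4 (even): a_4 · C_{2} = -4 · 2 = -8
  i = 5 (odd): ∫ x^5 ρ_sc = 0 (vanishes)

Summing the contributions: ∫_{−2}^{2} p(x) ρ_sc(x) dx = 3 + 5 + (-8) = 0.


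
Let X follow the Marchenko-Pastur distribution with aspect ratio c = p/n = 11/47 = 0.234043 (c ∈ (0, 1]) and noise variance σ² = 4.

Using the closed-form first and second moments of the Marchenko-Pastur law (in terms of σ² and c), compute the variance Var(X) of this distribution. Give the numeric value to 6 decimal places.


Recall the MP moments m_1 = E[X] = σ² and m_2 = E[X²] = σ⁴ (1 + c).
m_1 = E[X] = σ² = 4, so m_1² = 16.
m_2 = E[X²] = σ⁴ (1 + c) = 16 · (1 + 0.234043) = 16 · 1.234043 = 19.744681.
(Note m_2 − m_1² simplifies to c · σ⁴ = 0.234043 · 16.)

Var(X) = m_2 − m_1² = 19.744681 − 16 = 3.744681.


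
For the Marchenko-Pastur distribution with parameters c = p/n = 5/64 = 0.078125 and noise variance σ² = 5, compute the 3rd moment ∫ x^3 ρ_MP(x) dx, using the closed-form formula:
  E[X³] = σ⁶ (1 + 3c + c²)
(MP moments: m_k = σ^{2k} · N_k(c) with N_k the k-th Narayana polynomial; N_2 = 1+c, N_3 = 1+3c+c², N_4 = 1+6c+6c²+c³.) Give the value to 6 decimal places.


E[X³] = σ⁶ (1 + 3c + c²) (third MP moment). With σ² = 5 (so σ⁶ = 125) and c = 5/64 = 0.078125: E[X³] = 125 · (1 + 3·0.078125 + (0.078125)²) = 125 · 1.240479.

So E[X^3] = 155.059814.


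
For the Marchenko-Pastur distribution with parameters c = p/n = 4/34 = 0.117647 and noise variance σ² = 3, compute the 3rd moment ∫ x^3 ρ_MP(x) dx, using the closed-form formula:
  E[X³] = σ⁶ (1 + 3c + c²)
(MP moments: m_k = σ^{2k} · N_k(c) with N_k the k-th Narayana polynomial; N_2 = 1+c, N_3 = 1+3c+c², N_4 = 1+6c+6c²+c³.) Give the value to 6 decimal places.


E[X³] = σ⁶ (1 + 3c + c²) (third MP moment). With σ² = 3 (so σ⁶ = 27) and c = 4/34 = 0.117647: E[X³] = 27 · (1 + 3·0.117647 + (0.117647)²) = 27 · 1.366782.

So E[X^3] = 36.903114.


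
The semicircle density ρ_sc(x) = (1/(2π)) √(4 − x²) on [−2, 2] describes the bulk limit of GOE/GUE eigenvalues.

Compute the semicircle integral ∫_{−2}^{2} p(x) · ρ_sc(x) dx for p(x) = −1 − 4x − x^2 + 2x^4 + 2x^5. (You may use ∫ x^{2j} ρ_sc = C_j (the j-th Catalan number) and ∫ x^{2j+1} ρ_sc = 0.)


Write p(x) = Σ a_i x^i, split into monomials and integrate each against ρ_sc separately.
Using ∫ x^{2j} ρ_sc = C_j = (1/(j+1)) C(2j, j) (Catalan numbers) and ∫ x^{2j+1} ρ_sc = 0 (odd monomials vanish by symmetry):
  i = 0 (even): a_0 · C_{0} = -1 · 1 = -1
  i = 1 (odd): ∫ x^1 ρ_sc = 0 (vanishes)
  i = 2 (even): a_2 · C_{1} = -1 · 1 = -1
  i = 4 (even): a_4 · C_{2} = 2 · 2 = 4
  i = 5 (odd): ∫ x^5 ρ_sc = 0 (vanishes)

Summing the contributions: ∫_{−2}^{2} p(x) ρ_sc(x) dx = (-1) + (-1) + 4 = 2.


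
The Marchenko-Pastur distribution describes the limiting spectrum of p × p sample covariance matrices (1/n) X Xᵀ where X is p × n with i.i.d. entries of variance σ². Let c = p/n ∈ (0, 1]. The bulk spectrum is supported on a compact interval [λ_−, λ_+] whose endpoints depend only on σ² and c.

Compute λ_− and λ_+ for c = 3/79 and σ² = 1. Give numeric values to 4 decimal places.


c = 3/79 = 0.037975; √c = 0.194871.
λ_− = σ² (1 − √c)² = 1 · (1 − 0.194871)² = 1 · (0.805129)² = 0.648233.
λ_+ = σ² (1 + √c)² = 1 · (1 + 0.194871)² = 1 · (1.194871)² = 1.427717.

Rounded to 4 decimal places: λ_− ≈ 0.6482, λ_+ ≈ 1.4277.


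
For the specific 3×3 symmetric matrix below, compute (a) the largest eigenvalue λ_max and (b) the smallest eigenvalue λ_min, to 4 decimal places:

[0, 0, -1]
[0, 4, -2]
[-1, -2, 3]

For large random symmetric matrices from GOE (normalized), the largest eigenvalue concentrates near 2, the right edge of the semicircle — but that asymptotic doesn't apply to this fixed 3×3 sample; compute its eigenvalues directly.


Since M is real symmetric, all three eigenvalues are real; they are the roots of det(λI − M) = λ³ − (tr M) λ² + s λ − det M, where s is the sum of the principal 2×2 minors.
tr M = 0 + 4 + 3 = 7.
s = (0·4 − 0²) + (0·3 − (-1)²) + (4·3 − (-2)²) = 0 + (-1) + 8 = 7.
det M (expand along row 1) = 0·8 − 0·(-2) + (-1)·4 = -4.
Characteristic polynomial: λ³ − 7λ² + 7λ + 4 = 0.
Substitute λ = y + (tr M)/3 = y + 2.333333 to remove the quadratic term: y³ + p·y + q = 0 with p = s − (tr M)²/3 = -9.333333 and q = −2(tr M)³/27 + (tr M)·s/3 − det M = -5.074074.
Three real roots ⇒ use the trigonometric (Viète) form: r = 2√(−p/3) = 3.527668, φ = arccos(3q/(p·r)) = arccos(0.462332) = 1.090173 rad.
y_k = r·cos(φ/3 − 2πk/3) for k = 0, 1, 2 gives y = 3.297300, -0.562745, -2.734556.
λ_k = y_k + 2.333333 gives λ = 5.6306, 1.7706, -0.4012 (check: the sum is 7.0000 = tr M).

Hence λ_max = 5.6306 and λ_min = -0.4012.


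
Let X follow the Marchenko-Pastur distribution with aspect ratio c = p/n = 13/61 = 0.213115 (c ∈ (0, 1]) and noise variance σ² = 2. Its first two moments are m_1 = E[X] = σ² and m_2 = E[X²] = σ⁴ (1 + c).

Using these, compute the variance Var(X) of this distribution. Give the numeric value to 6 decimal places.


m_1 = E[X] = σ² = 2, so m_1² = 4.
m_2 = E[X²] = σ⁴ (1 + c) = 4 · (1 + 0.213115) = 4 · 1.213115 = 4.852459.
(Note m_2 − m_1² simplifies to c · σ⁴ = 0.213115 · 4.)

Var(X) = m_2 − m_1² = 4.852459 − 4 = 0.852459.


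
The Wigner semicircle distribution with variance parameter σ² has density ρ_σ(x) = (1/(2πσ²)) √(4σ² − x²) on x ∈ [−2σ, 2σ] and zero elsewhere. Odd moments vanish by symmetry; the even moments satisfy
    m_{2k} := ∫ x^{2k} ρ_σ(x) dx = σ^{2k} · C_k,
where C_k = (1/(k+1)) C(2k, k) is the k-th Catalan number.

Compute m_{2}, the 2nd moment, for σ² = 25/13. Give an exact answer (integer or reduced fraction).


By the scaled semicircle moment identity, m_{2k} = σ^{2k} · C_k with k = 1.
C_1 = (1/(k+1)) · C(2k, k) = (1/2) · C(2, 1) = (1/2) · 2 = 1.
σ^{2k} = (σ²)^k = (25/13)^1 = 25/13.

Therefore m_{2} = σ^{2} · C_1 = (25/13) · 1 = 25/13.


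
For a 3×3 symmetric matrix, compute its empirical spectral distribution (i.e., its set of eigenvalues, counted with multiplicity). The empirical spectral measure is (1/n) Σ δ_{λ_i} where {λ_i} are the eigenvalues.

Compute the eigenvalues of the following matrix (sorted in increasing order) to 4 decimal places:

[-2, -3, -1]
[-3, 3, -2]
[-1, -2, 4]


Since M is real symmetric, all three eigenvalues are real; they are the roots of det(λI − M) = λ³ − (tr M) λ² + s λ − det M, where s is the sum of the principal 2×2 minors.
tr M = -2 + 3 + 4 = 5.
s = ((-2)·3 − (-3)²) + ((-2)·4 − (-1)²) + (3·4 − (-2)²) = -15 + (-9) + 8 = -16.
det M (expand along row 1) = (-2)·8 − (-3)·(-14) + (-1)·9 = -67.
Characteristic polynomial: λ³ − 5λ² − 16λ + 67 = 0.
Substitute λ = y + (tr M)/3 = y + 1.666667 to remove the quadratic term: y³ + p·y + q = 0 with p = s − (tr M)²/3 = -24.333333 and q = −2(tr M)³/27 + (tr M)·s/3 − det M = 31.074074.
Three real roots ⇒ use the trigonometric (Viète) form: r = 2√(−p/3) = 5.696002, φ = arccos(3q/(p·r)) = arccos(-0.672586) = 2.308494 rad.
y_k = r·cos(φ/3 − 2πk/3) for k = 0, 1, 2 gives y = 4.091211, 1.386570, -5.477781.
λ_k = y_k + 1.666667 gives λ = 5.7579, 3.0532, -3.8111 (check: the sum is 5.0000 = tr M).

Eigenvalues sorted in increasing order: [-3.8111, 3.0532, 5.7579].


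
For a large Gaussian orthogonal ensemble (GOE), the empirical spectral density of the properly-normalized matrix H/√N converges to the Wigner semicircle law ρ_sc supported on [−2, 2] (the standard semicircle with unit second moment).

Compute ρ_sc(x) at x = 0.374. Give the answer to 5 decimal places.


ρ_sc(x) = (1/(2π)) √(4 − x²). With x = 0.374:
  4 − x² = 4 − (0.374)² = 4 − 0.139876 = 3.860124.
  √(4 − x²) = 1.964720.
  1/(2π) = 0.159155.
  ρ_sc(0.374) = 0.159155 · 1.964720 = 0.312695.

Rounded to 5 decimal places: ρ_sc(0.374) ≈ 0.31269.


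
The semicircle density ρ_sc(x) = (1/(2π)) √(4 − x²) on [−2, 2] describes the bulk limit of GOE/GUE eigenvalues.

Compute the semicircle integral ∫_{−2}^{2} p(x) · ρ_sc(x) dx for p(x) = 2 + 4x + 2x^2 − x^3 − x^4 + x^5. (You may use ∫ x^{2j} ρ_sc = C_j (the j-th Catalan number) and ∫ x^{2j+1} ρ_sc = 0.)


Write p(x) = Σ a_i x^i, split into monomials and integrate each against ρ_sc separately.
Using ∫ x^{2j} ρ_sc = C_j = (1/(j+1)) C(2j, j) (Catalan numbers) and ∫ x^{2j+1} ρ_sc = 0 (odd monomials vanish by symmetry):
  i = 0 (even): a_0 · C_{0} = 2 · 1 = 2
  i = 1 (odd): ∫ x^1 ρ_sc = 0 (vanishes)
  i = 2 (even): a_2 · C_{1} = 2 · 1 = 2
  i = 3 (odd): ∫ x^3 ρ_sc = 0 (vanishes)
  i = 4 (even): a_4 · C_{2} = -1 · 2 = -2
  i = 5 (odd): ∫ x^5 ρ_sc = 0 (vanishes)

Summing the contributions: ∫_{−2}^{2} p(x) ρ_sc(x) dx = 2 + 2 + (-2) = 2.
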